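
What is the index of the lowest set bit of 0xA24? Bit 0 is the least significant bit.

2

0xA24 = 101000100100
Trailing zeros: 2, so the lowest set bit is bit 2 (value 4).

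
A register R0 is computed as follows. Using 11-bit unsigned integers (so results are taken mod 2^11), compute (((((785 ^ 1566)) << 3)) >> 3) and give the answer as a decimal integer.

785 = 01100010001
1566 = 11000011110
→ ^ → 10100001111 = 1295
→ << 3 (mod 2^11) → 00001111000 = 120
→ >> 3 → 00000001111 = 15

15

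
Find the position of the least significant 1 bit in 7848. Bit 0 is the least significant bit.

7848 = 1111010101000
Trailing zeros: 3, so the lowest set bit is bit 3 (value 8).

3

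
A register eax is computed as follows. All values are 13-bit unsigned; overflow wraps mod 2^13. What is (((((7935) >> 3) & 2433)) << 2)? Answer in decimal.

1540

7935 = 1111011111111
→ >> 3 → 0001111011111 = 991
2433 = 0100110000001
→ & → 0000110000001 = 385
→ << 2 (mod 2^13) → 0011000000100 = 1540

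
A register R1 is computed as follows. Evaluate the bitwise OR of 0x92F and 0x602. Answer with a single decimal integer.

3887

0x92F = 100100101111
0x602 = 011000000010
 OR → 111100101111 = 3887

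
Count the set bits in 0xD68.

6

0xD68 = 110101101000
Count the 1s: 1 + 1 + 1 + 1 + 1 + 1 = 6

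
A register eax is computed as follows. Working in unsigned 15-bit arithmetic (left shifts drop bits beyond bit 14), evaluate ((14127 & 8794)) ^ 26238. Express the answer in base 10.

17524

14127 = 011011100101111
8794 = 010001001011010
→ & → 010001000001010 = 8714
26238 = 110011001111110
→ ^ → 100010001110100 = 17524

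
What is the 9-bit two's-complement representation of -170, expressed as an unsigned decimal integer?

342

170 in 9 bits: 010101010
Invert: 101010101
Add 1:  101010110 = 342
(Check: 2^9 - 170 = 512 - 170 = 342.)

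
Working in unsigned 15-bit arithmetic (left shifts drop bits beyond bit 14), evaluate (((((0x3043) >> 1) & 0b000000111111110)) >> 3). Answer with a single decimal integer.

4

0x3043 = 011000001000011
→ >> 1 → 001100000100001 = 6177
0b000000111111110 = 000000111111110
→ & → 000000000100000 = 32
→ >> 3 → 000000000000100 = 4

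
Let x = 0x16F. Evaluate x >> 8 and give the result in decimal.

0x16F = 101101111
shift right by 8 → 000000001 = 1
(equivalently, floor(367 / 256))

1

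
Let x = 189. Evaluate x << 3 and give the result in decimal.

1512

189 = 00010111101
shift left by 3 → 10111101000 = 1512
(equivalently, 189 × 2^3 = 189 × 8)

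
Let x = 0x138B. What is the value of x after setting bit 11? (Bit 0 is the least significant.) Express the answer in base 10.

7051

x = 01001110001011
bit 11 is currently 0; set it via x | (1 << 11) = x | 2048
→ 01101110001011 = 7051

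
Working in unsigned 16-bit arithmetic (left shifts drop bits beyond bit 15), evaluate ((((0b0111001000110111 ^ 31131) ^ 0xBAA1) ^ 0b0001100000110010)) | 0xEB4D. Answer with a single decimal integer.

60287

0b0111001000110111 = 0111001000110111
31131 = 0111100110011011
→ ^ → 0000101110101100 = 2988
0xBAA1 = 1011101010100001
→ ^ → 1011000100001101 = 45325
0b0001100000110010 = 0001100000110010
→ ^ → 1010100100111111 = 43327
0xEB4D = 1110101101001101
→ | → 1110101101111111 = 60287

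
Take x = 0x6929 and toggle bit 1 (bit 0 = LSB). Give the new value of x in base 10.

x = 110100100101001
bit 1 is currently 0; toggle it via x ^ (1 << 1) = x ^ 2
→ 110100100101011 = 26923

26923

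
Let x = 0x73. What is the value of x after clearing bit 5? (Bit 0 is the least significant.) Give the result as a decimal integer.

x = 001110011
bit 5 is currently 1; clear it via x & ~(1 << 5) = x & ~32
→ 001010011 = 83

83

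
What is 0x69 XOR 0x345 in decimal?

812

0x69 = 0001101001
0x345 = 1101000101
XOR → 1100101100 = 812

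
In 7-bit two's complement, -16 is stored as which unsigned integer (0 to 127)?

112

16 in 7 bits: 0010000
Invert: 1101111
Add 1:  1110000 = 112
(Check: 2^7 - 16 = 128 - 16 = 112.)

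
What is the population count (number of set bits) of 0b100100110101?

n = 100100110101
Count the 1s: 1 + 1 + 1 + 1 + 1 + 1 = 6

6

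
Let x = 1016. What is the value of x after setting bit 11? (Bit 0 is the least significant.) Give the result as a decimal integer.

x = 00001111111000
bit 11 is currently 0; set it via x | (1 << 11) = x | 2048
→ 00101111111000 = 3064

3064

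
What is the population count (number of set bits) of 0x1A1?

0x1A1 = 110100001
Count the 1s: 1 + 1 + 1 + 1 = 4

4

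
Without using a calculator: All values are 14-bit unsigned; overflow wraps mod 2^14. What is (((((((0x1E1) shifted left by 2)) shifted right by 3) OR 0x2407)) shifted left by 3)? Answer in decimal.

0x1E1 = 00000111100001
→ shifted left by 2 (mod 2^14) → 00011110000100 = 1924
→ shifted right by 3 → 00000011110000 = 240
0x2407 = 10010000000111
→ OR → 10010011110111 = 9463
→ shifted left by 3 (mod 2^14) → 10011110111000 = 10168

10168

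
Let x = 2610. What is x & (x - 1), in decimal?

x = 101000110010 = 2610
x - 1 = 101000110001
AND   = 101000110000 = 2608
(x & (x - 1) clears the lowest set bit of x.)

2608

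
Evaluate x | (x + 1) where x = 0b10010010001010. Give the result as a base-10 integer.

9355

x = 10010010001010 = 9354
x + 1 = 10010010001011
OR    = 10010010001011 = 9355
(x | (x + 1) sets the lowest cleared bit.)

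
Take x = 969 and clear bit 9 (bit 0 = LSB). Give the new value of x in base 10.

457

x = 001111001001
bit 9 is currently 1; clear it via x & ~(1 << 9) = x & ~512
→ 000111001001 = 457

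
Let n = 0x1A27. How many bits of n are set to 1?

0x1A27 = 1101000100111
Count the 1s: 1 + 1 + 1 + 1 + 1 + 1 + 1 = 7

7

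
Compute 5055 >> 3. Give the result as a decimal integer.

631

5055 = 1001110111111
shift right by 3 → 0001001110111 = 631
(equivalently, floor(5055 / 8))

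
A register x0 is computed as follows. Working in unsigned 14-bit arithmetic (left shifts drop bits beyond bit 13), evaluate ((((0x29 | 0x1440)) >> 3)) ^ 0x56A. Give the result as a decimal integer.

2023

0x29 = 00000000101001
0x1440 = 01010001000000
→ | → 01010001101001 = 5225
→ >> 3 → 00001010001101 = 653
0x56A = 00010101101010
→ ^ → 00011111100111 = 2023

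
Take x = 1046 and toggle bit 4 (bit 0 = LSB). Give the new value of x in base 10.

x = 10000010110
bit 4 is currently 1; toggle it via x ^ (1 << 4) = x ^ 16
→ 10000000110 = 1030

1030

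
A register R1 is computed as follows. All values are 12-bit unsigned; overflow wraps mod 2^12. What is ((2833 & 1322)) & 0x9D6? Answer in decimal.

256

2833 = 101100010001
1322 = 010100101010
→ & → 000100000000 = 256
0x9D6 = 100111010110
→ & → 000100000000 = 256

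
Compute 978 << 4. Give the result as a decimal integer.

15648

978 = 00001111010010
shift left by 4 → 11110100100000 = 15648
(equivalently, 978 × 2^4 = 978 × 16)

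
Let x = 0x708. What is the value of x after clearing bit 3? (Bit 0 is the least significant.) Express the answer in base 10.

1792

x = 11100001000
bit 3 is currently 1; clear it via x & ~(1 << 3) = x & ~8
→ 11100000000 = 1792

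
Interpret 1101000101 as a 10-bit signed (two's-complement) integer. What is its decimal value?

pattern = 1101000101 (MSB is 1 ⇒ negative)
Invert: 0010111010, add 1 → 0010111011 = 187, so the value is -187.
(Equivalently: 837 - 2^10 = 837 - 1024 = -187.)

-187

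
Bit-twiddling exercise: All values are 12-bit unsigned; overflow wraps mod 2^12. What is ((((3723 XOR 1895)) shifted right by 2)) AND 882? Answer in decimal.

3723 = 111010001011
1895 = 011101100111
→ XOR → 100111101100 = 2540
→ shifted right by 2 → 001001111011 = 635
882 = 001101110010
→ AND → 001001110010 = 626

626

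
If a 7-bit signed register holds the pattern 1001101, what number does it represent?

-51

pattern = 1001101 (MSB is 1 ⇒ negative)
Invert: 0110010, add 1 → 0110011 = 51, so the value is -51.
(Equivalently: 77 - 2^7 = 77 - 128 = -51.)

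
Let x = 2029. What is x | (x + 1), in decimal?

x = 11111101101 = 2029
x + 1 = 11111101110
OR    = 11111101111 = 2031
(x | (x + 1) sets the lowest cleared bit.)

2031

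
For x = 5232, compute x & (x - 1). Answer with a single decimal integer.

5216

x = 1010001110000 = 5232
x - 1 = 1010001101111
AND   = 1010001100000 = 5216
(x & (x - 1) clears the lowest set bit of x.)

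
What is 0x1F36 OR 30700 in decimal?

32766

0x1F36 = 001111100110110
30700 = 111011111101100
 OR → 111111111111110 = 32766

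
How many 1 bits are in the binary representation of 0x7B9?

8

0x7B9 = 11110111001
Count the 1s: 1 + 1 + 1 + 1 + 1 + 1 + 1 + 1 = 8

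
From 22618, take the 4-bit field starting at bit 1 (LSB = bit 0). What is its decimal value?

13

v = 0101100001011010
Shift right by 1: 010110000101101
Mask low 4 bits: 1101 = 13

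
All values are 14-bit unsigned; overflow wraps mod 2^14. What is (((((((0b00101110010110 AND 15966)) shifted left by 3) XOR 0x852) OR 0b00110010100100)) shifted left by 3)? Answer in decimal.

10032

0b00101110010110 = 00101110010110
15966 = 11111001011110
→ AND → 00101000010110 = 2582
→ shifted left by 3 (mod 2^14) → 01000010110000 = 4272
0x852 = 00100001010010
→ XOR → 01100011100010 = 6370
0b00110010100100 = 00110010100100
→ OR → 01110011100110 = 7398
→ shifted left by 3 (mod 2^14) → 10011100110000 = 10032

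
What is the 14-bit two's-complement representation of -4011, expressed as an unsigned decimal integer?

4011 in 14 bits: 00111110101011
Invert: 11000001010100
Add 1:  11000001010101 = 12373
(Check: 2^14 - 4011 = 16384 - 4011 = 12373.)

12373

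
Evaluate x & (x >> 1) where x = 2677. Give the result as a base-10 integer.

x = 101001110101 = 2677
x>>1 = 010100111010
AND  = 000000110000 = 48
(x & (x >> 1) has a 1 wherever x has two consecutive 1 bits.)

48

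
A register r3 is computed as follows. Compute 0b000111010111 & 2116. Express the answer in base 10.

68

a = 000111010111
2116 = 100001000100
AND → 000001000100 = 68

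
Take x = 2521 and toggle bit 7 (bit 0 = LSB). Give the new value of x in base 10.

2393

x = 100111011001
bit 7 is currently 1; toggle it via x ^ (1 << 7) = x ^ 128
→ 100101011001 = 2393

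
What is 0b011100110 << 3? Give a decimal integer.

1840

x = 00011100110
shift left by 3 → 11100110000 = 1840
(equivalently, 230 × 2^3 = 230 × 8)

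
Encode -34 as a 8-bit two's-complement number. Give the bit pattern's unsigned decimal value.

34 in 8 bits: 00100010
Invert: 11011101
Add 1:  11011110 = 222
(Check: 2^8 - 34 = 256 - 34 = 222.)

222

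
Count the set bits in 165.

165 = 10100101
Count the 1s: 1 + 1 + 1 + 1 = 4

4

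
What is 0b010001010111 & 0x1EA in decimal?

66

a = 10001010111
0x1EA = 00111101010
AND → 00001000010 = 66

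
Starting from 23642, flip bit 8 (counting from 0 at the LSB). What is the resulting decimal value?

x = 101110001011010
bit 8 is currently 0; toggle it via x ^ (1 << 8) = x ^ 256
→ 101110101011010 = 23898

23898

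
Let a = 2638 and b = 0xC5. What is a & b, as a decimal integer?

68

2638 = 101001001110
0xC5 = 000011000101
AND → 000001000100 = 68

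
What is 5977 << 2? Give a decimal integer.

23908

5977 = 001011101011001
shift left by 2 → 101110101100100 = 23908
(equivalently, 5977 × 2^2 = 5977 × 4)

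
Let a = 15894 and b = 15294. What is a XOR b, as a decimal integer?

15894 = 11111000010110
15294 = 11101110111110
XOR → 00010110101000 = 1448

1448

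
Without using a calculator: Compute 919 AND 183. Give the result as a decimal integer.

919 = 1110010111
183 = 0010110111
AND → 0010010111 = 151

151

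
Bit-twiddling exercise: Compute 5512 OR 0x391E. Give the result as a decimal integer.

5512 = 01010110001000
0x391E = 11100100011110
 OR → 11110110011110 = 15774

15774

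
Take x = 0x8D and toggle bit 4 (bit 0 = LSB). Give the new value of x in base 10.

157

x = 010001101
bit 4 is currently 0; toggle it via x ^ (1 << 4) = x ^ 16
→ 010011101 = 157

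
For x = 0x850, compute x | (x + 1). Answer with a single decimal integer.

x = 100001010000 = 2128
x + 1 = 100001010001
OR    = 100001010001 = 2129
(x | (x + 1) sets the lowest cleared bit.)

2129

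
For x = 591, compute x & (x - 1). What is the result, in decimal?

590

x = 1001001111 = 591
x - 1 = 1001001110
AND   = 1001001110 = 590
(x & (x - 1) clears the lowest set bit of x.)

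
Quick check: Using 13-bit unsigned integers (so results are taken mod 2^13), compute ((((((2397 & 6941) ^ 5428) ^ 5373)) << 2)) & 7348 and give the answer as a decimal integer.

2397 = 0100101011101
6941 = 1101100011101
→ & → 0100100011101 = 2333
5428 = 1010100110100
→ ^ → 1110000101001 = 7209
5373 = 1010011111101
→ ^ → 0100011010100 = 2260
→ << 2 (mod 2^13) → 0001101010000 = 848
7348 = 1110010110100
→ & → 0000000010000 = 16

16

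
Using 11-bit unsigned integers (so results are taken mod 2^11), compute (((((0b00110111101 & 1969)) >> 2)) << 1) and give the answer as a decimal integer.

216

0b00110111101 = 00110111101
1969 = 11110110001
→ & → 00110110001 = 433
→ >> 2 → 00001101100 = 108
→ << 1 (mod 2^11) → 00011011000 = 216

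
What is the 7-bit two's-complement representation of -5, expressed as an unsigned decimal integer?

123

5 in 7 bits: 0000101
Invert: 1111010
Add 1:  1111011 = 123
(Check: 2^7 - 5 = 128 - 5 = 123.)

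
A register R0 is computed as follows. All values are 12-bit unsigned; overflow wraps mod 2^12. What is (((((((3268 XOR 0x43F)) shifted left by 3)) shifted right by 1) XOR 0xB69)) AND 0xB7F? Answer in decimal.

2053

3268 = 110011000100
0x43F = 010000111111
→ XOR → 100011111011 = 2299
→ shifted left by 3 (mod 2^12) → 011111011000 = 2008
→ shifted right by 1 → 001111101100 = 1004
0xB69 = 101101101001
→ XOR → 100010000101 = 2181
0xB7F = 101101111111
→ AND → 100000000101 = 2053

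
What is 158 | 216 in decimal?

158 = 10011110
216 = 11011000
 OR → 11011110 = 222

222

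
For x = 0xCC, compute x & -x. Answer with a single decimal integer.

x = 11001100 = 204
-x (two's complement) = …00110100
AND   = 00000100 = 4
(x & -x isolates the lowest set bit of x.)

4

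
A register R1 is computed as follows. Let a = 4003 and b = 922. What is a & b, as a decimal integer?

898

4003 = 111110100011
922 = 001110011010
AND → 001110000010 = 898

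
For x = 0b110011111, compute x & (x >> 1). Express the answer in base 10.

x = 110011111 = 415
x>>1 = 011001111
AND  = 010001111 = 143
(x & (x >> 1) has a 1 wherever x has two consecutive 1 bits.)

143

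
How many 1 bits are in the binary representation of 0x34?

3

0x34 = 110100
Count the 1s: 1 + 1 + 1 = 3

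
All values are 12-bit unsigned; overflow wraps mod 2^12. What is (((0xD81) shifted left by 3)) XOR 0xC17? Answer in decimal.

0xD81 = 110110000001
→ shifted left by 3 (mod 2^12) → 110000001000 = 3080
0xC17 = 110000010111
→ XOR → 000000011111 = 31

31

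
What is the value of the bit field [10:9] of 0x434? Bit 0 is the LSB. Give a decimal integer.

2

v = 0010000110100
Shift right by 9: 0010
Mask low 2 bits: 10 = 2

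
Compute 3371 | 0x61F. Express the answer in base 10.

3903

3371 = 110100101011
0x61F = 011000011111
 OR → 111100111111 = 3903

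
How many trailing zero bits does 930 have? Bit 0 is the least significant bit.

1

930 = 1110100010
Trailing zeros: 1, so the lowest set bit is bit 1 (value 2).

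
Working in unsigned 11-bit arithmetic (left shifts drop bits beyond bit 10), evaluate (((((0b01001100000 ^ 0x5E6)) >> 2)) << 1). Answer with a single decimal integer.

0b01001100000 = 01001100000
0x5E6 = 10111100110
→ ^ → 11110000110 = 1926
→ >> 2 → 00111100001 = 481
→ << 1 (mod 2^11) → 01111000010 = 962

962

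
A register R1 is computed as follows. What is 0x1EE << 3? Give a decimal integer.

3952

0x1EE = 000111101110
shift left by 3 → 111101110000 = 3952
(equivalently, 494 × 2^3 = 494 × 8)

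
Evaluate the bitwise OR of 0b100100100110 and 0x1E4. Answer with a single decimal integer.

2534

a = 100100100110
0x1E4 = 000111100100
 OR → 100111100110 = 2534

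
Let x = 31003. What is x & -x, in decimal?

1

x = 111100100011011 = 31003
-x (two's complement) = …000011011100101
AND   = 000000000000001 = 1
(x & -x isolates the lowest set bit of x.)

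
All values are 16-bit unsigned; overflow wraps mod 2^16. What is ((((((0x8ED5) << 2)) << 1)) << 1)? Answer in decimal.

60752

0x8ED5 = 1000111011010101
→ << 2 (mod 2^16) → 0011101101010100 = 15188
→ << 1 (mod 2^16) → 0111011010101000 = 30376
→ << 1 (mod 2^16) → 1110110101010000 = 60752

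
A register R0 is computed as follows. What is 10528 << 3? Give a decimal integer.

10528 = 00010100100100000
shift left by 3 → 10100100100000000 = 84224
(equivalently, 10528 × 2^3 = 10528 × 8)

84224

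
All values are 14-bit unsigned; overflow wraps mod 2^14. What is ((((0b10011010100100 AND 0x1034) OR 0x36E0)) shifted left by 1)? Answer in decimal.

11720

0b10011010100100 = 10011010100100
0x1034 = 01000000110100
→ AND → 00000000100100 = 36
0x36E0 = 11011011100000
→ OR → 11011011100100 = 14052
→ shifted left by 1 (mod 2^14) → 10110111001000 = 11720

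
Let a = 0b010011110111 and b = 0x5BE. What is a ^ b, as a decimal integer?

a = 10011110111
0x5BE = 10110111110
XOR → 00101001001 = 329

329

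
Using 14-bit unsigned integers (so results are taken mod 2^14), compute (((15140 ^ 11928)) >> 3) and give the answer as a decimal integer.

15140 = 11101100100100
11928 = 10111010011000
→ ^ → 01010110111100 = 5564
→ >> 3 → 00001010110111 = 695

695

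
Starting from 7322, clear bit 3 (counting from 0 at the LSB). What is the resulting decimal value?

7314

x = 001110010011010
bit 3 is currently 1; clear it via x & ~(1 << 3) = x & ~8
→ 001110010010010 = 7314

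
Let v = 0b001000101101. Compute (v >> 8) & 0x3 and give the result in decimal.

v = 001000101101
Shift right by 8: 0010
Mask low 2 bits: 10 = 2

2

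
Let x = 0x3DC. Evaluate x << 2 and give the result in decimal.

3952

0x3DC = 001111011100
shift left by 2 → 111101110000 = 3952
(equivalently, 988 × 2^2 = 988 × 4)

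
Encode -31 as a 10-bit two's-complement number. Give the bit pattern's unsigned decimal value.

993

31 in 10 bits: 0000011111
Invert: 1111100000
Add 1:  1111100001 = 993
(Check: 2^10 - 31 = 1024 - 31 = 993.)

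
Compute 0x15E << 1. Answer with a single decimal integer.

700

0x15E = 0101011110
shift left by 1 → 1010111100 = 700
(equivalently, 350 × 2^1 = 350 × 2)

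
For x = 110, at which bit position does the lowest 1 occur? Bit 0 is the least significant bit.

110 = 1101110
Trailing zeros: 1, so the lowest set bit is bit 1 (value 2).

1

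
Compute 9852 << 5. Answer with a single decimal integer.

9852 = 0000010011001111100
shift left by 5 → 1001100111110000000 = 315264
(equivalently, 9852 × 2^5 = 9852 × 32)

315264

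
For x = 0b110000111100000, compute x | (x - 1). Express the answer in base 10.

25087

x = 110000111100000 = 25056
x - 1 = 110000111011111
OR    = 110000111111111 = 25087
(x | (x - 1) sets all bits below the lowest set bit.)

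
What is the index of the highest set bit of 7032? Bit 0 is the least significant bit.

7032 = 1101101111000
The topmost 1 is at position 12 (since 2^12 = 4096 ≤ 7032 < 8192).

12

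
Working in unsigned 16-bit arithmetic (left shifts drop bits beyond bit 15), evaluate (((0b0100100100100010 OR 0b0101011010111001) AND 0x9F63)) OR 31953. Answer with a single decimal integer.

32755

0b0100100100100010 = 0100100100100010
0b0101011010111001 = 0101011010111001
→ OR → 0101111110111011 = 24507
0x9F63 = 1001111101100011
→ AND → 0001111100100011 = 7971
31953 = 0111110011010001
→ OR → 0111111111110011 = 32755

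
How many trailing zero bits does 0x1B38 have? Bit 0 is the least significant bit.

3

0x1B38 = 1101100111000
Trailing zeros: 3, so the lowest set bit is bit 3 (value 8).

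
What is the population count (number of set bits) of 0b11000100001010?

n = 11000100001010
Count the 1s: 1 + 1 + 1 + 1 + 1 = 5

5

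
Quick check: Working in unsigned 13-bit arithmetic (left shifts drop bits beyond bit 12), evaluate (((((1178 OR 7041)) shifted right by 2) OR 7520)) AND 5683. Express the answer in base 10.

1178 = 0010010011010
7041 = 1101110000001
→ OR → 1111110011011 = 8091
→ shifted right by 2 → 0011111100110 = 2022
7520 = 1110101100000
→ OR → 1111111100110 = 8166
5683 = 1011000110011
→ AND → 1011000100010 = 5666

5666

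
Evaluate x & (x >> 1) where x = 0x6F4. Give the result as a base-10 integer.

624

x = 11011110100 = 1780
x>>1 = 01101111010
AND  = 01001110000 = 624
(x & (x >> 1) has a 1 wherever x has two consecutive 1 bits.)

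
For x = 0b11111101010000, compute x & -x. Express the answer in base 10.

x = 11111101010000 = 16208
-x (two's complement) = …00000010110000
AND   = 00000000010000 = 16
(x & -x isolates the lowest set bit of x.)

16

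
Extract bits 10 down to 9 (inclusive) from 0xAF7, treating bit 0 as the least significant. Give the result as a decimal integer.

v = 101011110111
Shift right by 9: 101
Mask low 2 bits: 01 = 1

1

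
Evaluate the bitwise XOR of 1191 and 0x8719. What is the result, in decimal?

1191 = 0000010010100111
0x8719 = 1000011100011001
XOR → 1000001110111110 = 33726

33726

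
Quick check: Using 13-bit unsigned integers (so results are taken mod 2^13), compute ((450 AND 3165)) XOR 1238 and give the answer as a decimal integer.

450 = 0000111000010
3165 = 0110001011101
→ AND → 0000001000000 = 64
1238 = 0010011010110
→ XOR → 0010010010110 = 1174

1174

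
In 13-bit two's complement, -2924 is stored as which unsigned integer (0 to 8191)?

2924 in 13 bits: 0101101101100
Invert: 1010010010011
Add 1:  1010010010100 = 5268
(Check: 2^13 - 2924 = 8192 - 2924 = 5268.)

5268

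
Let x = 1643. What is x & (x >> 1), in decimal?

545

x = 11001101011 = 1643
x>>1 = 01100110101
AND  = 01000100001 = 545
(x & (x >> 1) has a 1 wherever x has two consecutive 1 bits.)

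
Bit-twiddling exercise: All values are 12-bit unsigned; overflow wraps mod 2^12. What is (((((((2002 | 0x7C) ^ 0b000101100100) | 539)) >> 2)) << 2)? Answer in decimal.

2002 = 011111010010
0x7C = 000001111100
→ | → 011111111110 = 2046
0b000101100100 = 000101100100
→ ^ → 011010011010 = 1690
539 = 001000011011
→ | → 011010011011 = 1691
→ >> 2 → 000110100110 = 422
→ << 2 (mod 2^12) → 011010011000 = 1688

1688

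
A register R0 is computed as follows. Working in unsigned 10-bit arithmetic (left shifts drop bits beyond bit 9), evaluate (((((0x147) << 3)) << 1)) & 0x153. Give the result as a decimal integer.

0x147 = 0101000111
→ << 3 (mod 2^10) → 1000111000 = 568
→ << 1 (mod 2^10) → 0001110000 = 112
0x153 = 0101010011
→ & → 0001010000 = 80

80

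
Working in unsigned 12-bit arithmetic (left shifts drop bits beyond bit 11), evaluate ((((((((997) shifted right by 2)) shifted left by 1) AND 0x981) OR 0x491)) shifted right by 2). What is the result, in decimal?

997 = 001111100101
→ shifted right by 2 → 000011111001 = 249
→ shifted left by 1 (mod 2^12) → 000111110010 = 498
0x981 = 100110000001
→ AND → 000110000000 = 384
0x491 = 010010010001
→ OR → 010110010001 = 1425
→ shifted right by 2 → 000101100100 = 356

356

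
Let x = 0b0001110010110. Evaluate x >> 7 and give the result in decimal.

7

x = 1110010110
shift right by 7 → 0000000111 = 7
(equivalently, floor(918 / 128))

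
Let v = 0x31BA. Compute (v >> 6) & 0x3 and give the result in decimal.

v = 11000110111010
Shift right by 6: 11000110
Mask low 2 bits: 10 = 2

2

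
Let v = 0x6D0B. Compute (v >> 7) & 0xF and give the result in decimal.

10

v = 110110100001011
Shift right by 7: 11011010
Mask low 4 bits: 1010 = 10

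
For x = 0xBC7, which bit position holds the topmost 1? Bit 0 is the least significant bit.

11

0xBC7 = 101111000111
The topmost 1 is at position 11 (since 2^11 = 2048 ≤ 3015 < 4096).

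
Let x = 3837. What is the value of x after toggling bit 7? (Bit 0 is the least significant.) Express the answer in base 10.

x = 111011111101
bit 7 is currently 1; toggle it via x ^ (1 << 7) = x ^ 128
→ 111001111101 = 3709

3709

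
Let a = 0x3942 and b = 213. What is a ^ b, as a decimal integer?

0x3942 = 11100101000010
213 = 00000011010101
XOR → 11100110010111 = 14743

14743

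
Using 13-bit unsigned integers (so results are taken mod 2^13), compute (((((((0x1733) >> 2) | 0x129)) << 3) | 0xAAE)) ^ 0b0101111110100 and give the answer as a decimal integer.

1050

0x1733 = 1011100110011
→ >> 2 → 0010111001100 = 1484
0x129 = 0000100101001
→ | → 0010111101101 = 1517
→ << 3 (mod 2^13) → 0111101101000 = 3944
0xAAE = 0101010101110
→ | → 0111111101110 = 4078
0b0101111110100 = 0101111110100
→ ^ → 0010000011010 = 1050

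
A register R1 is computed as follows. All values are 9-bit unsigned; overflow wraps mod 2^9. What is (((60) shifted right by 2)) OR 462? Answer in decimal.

463

60 = 000111100
→ shifted right by 2 → 000001111 = 15
462 = 111001110
→ OR → 111001111 = 463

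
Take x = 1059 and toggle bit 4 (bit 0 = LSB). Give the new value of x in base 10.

1075

x = 10000100011
bit 4 is currently 0; toggle it via x ^ (1 << 4) = x ^ 16
→ 10000110011 = 1075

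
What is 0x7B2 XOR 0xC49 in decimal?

3067

0x7B2 = 011110110010
0xC49 = 110001001001
XOR → 101111111011 = 3067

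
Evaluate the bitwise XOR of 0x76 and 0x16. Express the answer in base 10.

0x76 = 1110110
0x16 = 0010110
XOR → 1100000 = 96

96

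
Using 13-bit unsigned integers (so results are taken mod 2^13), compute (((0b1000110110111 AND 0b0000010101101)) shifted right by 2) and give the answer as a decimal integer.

0b1000110110111 = 1000110110111
0b0000010101101 = 0000010101101
→ AND → 0000010100101 = 165
→ shifted right by 2 → 0000000101001 = 41

41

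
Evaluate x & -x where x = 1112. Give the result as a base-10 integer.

8

x = 10001011000 = 1112
-x (two's complement) = …01110101000
AND   = 00000001000 = 8
(x & -x isolates the lowest set bit of x.)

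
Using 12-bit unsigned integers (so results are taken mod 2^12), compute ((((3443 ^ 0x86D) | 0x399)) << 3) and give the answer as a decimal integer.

3443 = 110101110011
0x86D = 100001101101
→ ^ → 010100011110 = 1310
0x399 = 001110011001
→ | → 011110011111 = 1951
→ << 3 (mod 2^12) → 110011111000 = 3320

3320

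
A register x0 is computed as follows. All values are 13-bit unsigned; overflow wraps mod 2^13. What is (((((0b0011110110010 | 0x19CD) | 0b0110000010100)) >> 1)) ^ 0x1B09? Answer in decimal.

0b0011110110010 = 0011110110010
0x19CD = 1100111001101
→ | → 1111111111111 = 8191
0b0110000010100 = 0110000010100
→ | → 1111111111111 = 8191
→ >> 1 → 0111111111111 = 4095
0x1B09 = 1101100001001
→ ^ → 1010011110110 = 5366

5366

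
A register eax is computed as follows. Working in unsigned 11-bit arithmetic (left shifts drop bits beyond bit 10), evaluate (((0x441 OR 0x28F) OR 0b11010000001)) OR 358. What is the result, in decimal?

0x441 = 10001000001
0x28F = 01010001111
→ OR → 11011001111 = 1743
0b11010000001 = 11010000001
→ OR → 11011001111 = 1743
358 = 00101100110
→ OR → 11111101111 = 2031

2031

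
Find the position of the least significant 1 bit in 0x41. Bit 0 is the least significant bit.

0x41 = 1000001
Trailing zeros: 0, so the lowest set bit is bit 0 (value 1).

0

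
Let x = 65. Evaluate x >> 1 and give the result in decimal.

32

65 = 1000001
shift right by 1 → 0100000 = 32
(equivalently, floor(65 / 2))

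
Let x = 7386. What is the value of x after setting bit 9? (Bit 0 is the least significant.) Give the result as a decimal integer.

x = 1110011011010
bit 9 is currently 0; set it via x | (1 << 9) = x | 512
→ 1111011011010 = 7898

7898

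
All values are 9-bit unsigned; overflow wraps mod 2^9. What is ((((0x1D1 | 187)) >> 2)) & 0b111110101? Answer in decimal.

0x1D1 = 111010001
187 = 010111011
→ | → 111111011 = 507
→ >> 2 → 001111110 = 126
0b111110101 = 111110101
→ & → 001110100 = 116

116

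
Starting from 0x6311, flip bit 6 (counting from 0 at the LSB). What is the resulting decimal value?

x = 110001100010001
bit 6 is currently 0; toggle it via x ^ (1 << 6) = x ^ 64
→ 110001101010001 = 25425

25425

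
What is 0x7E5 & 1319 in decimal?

0x7E5 = 11111100101
1319 = 10100100111
AND → 10100100101 = 1317

1317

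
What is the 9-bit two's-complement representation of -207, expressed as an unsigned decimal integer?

207 in 9 bits: 011001111
Invert: 100110000
Add 1:  100110001 = 305
(Check: 2^9 - 207 = 512 - 207 = 305.)

305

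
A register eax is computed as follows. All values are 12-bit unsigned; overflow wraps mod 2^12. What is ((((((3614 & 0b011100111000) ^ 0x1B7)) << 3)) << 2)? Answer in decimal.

1504

3614 = 111000011110
0b011100111000 = 011100111000
→ & → 011000011000 = 1560
0x1B7 = 000110110111
→ ^ → 011110101111 = 1967
→ << 3 (mod 2^12) → 110101111000 = 3448
→ << 2 (mod 2^12) → 010111100000 = 1504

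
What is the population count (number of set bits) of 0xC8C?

5

0xC8C = 110010001100
Count the 1s: 1 + 1 + 1 + 1 + 1 = 5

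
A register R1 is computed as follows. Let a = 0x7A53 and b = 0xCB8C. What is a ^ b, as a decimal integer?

0x7A53 = 0111101001010011
0xCB8C = 1100101110001100
XOR → 1011000111011111 = 45535

45535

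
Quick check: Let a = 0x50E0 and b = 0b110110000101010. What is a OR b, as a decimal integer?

31978

0x50E0 = 101000011100000
b = 110110000101010
 OR → 111110011101010 = 31978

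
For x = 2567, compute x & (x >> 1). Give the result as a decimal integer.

x = 101000000111 = 2567
x>>1 = 010100000011
AND  = 000000000011 = 3
(x & (x >> 1) has a 1 wherever x has two consecutive 1 bits.)

3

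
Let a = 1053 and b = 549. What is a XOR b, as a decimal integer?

1053 = 10000011101
549 = 01000100101
XOR → 11000111000 = 1592

1592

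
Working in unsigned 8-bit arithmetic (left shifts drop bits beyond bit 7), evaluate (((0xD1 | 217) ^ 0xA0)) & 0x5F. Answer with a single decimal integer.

0xD1 = 11010001
217 = 11011001
→ | → 11011001 = 217
0xA0 = 10100000
→ ^ → 01111001 = 121
0x5F = 01011111
→ & → 01011001 = 89

89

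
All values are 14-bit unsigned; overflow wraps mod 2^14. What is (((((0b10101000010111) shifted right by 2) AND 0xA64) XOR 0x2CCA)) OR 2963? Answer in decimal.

12255

0b10101000010111 = 10101000010111
→ shifted right by 2 → 00101010000101 = 2693
0xA64 = 00101001100100
→ AND → 00101000000100 = 2564
0x2CCA = 10110011001010
→ XOR → 10011011001110 = 9934
2963 = 00101110010011
→ OR → 10111111011111 = 12255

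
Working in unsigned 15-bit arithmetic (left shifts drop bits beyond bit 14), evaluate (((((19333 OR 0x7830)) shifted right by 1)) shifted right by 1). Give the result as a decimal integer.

19333 = 100101110000101
0x7830 = 111100000110000
→ OR → 111101110110101 = 31669
→ shifted right by 1 → 011110111011010 = 15834
→ shifted right by 1 → 001111011101101 = 7917

7917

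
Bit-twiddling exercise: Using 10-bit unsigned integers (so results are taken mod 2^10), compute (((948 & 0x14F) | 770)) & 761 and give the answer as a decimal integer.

948 = 1110110100
0x14F = 0101001111
→ & → 0100000100 = 260
770 = 1100000010
→ | → 1100000110 = 774
761 = 1011111001
→ & → 1000000000 = 512

512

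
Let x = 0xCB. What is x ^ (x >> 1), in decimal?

x = 11001011 = 203
x>>1 = 01100101
XOR  = 10101110 = 174
(x ^ (x >> 1) gives the standard binary-reflected Gray code of x.)

174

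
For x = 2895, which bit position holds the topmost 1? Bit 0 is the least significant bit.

11

2895 = 101101001111
The topmost 1 is at position 11 (since 2^11 = 2048 ≤ 2895 < 4096).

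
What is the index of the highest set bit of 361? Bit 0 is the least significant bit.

8

361 = 101101001
The topmost 1 is at position 8 (since 2^8 = 256 ≤ 361 < 512).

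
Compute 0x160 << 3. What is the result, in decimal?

0x160 = 000101100000
shift left by 3 → 101100000000 = 2816
(equivalently, 352 × 2^3 = 352 × 8)

2816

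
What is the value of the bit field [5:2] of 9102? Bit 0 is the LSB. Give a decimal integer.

v = 10001110001110
Shift right by 2: 100011100011
Mask low 4 bits: 0011 = 3

3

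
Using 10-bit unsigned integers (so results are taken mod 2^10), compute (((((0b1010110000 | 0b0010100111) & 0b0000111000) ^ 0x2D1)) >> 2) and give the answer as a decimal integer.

184

0b1010110000 = 1010110000
0b0010100111 = 0010100111
→ | → 1010110111 = 695
0b0000111000 = 0000111000
→ & → 0000110000 = 48
0x2D1 = 1011010001
→ ^ → 1011100001 = 737
→ >> 2 → 0010111000 = 184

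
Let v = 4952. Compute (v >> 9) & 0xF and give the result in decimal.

v = 01001101011000
Shift right by 9: 01001
Mask low 4 bits: 1001 = 9

9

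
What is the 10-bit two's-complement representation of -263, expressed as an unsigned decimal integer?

263 in 10 bits: 0100000111
Invert: 1011111000
Add 1:  1011111001 = 761
(Check: 2^10 - 263 = 1024 - 263 = 761.)

761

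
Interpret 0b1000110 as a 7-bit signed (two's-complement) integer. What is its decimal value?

pattern = 1000110 (MSB is 1 ⇒ negative)
Invert: 0111001, add 1 → 0111010 = 58, so the value is -58.
(Equivalently: 70 - 2^7 = 70 - 128 = -58.)

-58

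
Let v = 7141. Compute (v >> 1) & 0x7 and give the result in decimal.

2

v = 1101111100101
Shift right by 1: 110111110010
Mask low 3 bits: 010 = 2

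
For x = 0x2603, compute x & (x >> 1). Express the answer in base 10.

x = 10011000000011 = 9731
x>>1 = 01001100000001
AND  = 00001000000001 = 513
(x & (x >> 1) has a 1 wherever x has two consecutive 1 bits.)

513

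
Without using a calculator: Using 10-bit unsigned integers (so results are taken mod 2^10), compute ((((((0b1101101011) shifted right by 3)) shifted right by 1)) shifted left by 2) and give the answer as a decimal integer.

216

0b1101101011 = 1101101011
→ shifted right by 3 → 0001101101 = 109
→ shifted right by 1 → 0000110110 = 54
→ shifted left by 2 (mod 2^10) → 0011011000 = 216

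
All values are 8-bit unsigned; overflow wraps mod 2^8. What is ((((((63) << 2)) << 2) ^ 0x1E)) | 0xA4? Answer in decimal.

238

63 = 00111111
→ << 2 (mod 2^8) → 11111100 = 252
→ << 2 (mod 2^8) → 11110000 = 240
0x1E = 00011110
→ ^ → 11101110 = 238
0xA4 = 10100100
→ | → 11101110 = 238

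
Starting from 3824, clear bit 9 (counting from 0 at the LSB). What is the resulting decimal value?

x = 0111011110000
bit 9 is currently 1; clear it via x & ~(1 << 9) = x & ~512
→ 0110011110000 = 3312

3312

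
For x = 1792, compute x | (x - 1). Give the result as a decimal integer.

2047

x = 11100000000 = 1792
x - 1 = 11011111111
OR    = 11111111111 = 2047
(x | (x - 1) sets all bits below the lowest set bit.)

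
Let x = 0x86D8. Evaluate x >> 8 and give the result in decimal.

134

0x86D8 = 1000011011011000
shift right by 8 → 0000000010000110 = 134
(equivalently, floor(34520 / 256))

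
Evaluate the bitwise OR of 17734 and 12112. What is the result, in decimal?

17734 = 100010101000110
12112 = 010111101010000
 OR → 110111101010110 = 28502

28502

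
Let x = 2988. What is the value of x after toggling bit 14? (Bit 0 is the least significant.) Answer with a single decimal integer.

19372

x = 000101110101100
bit 14 is currently 0; toggle it via x ^ (1 << 14) = x ^ 16384
→ 100101110101100 = 19372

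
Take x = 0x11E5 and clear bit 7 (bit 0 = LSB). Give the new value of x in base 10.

4453

x = 1000111100101
bit 7 is currently 1; clear it via x & ~(1 << 7) = x & ~128
→ 1000101100101 = 4453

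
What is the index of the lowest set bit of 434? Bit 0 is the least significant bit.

434 = 110110010
Trailing zeros: 1, so the lowest set bit is bit 1 (value 2).

1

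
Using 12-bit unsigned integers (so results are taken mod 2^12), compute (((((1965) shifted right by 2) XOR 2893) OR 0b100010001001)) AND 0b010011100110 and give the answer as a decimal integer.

166

1965 = 011110101101
→ shifted right by 2 → 000111101011 = 491
2893 = 101101001101
→ XOR → 101010100110 = 2726
0b100010001001 = 100010001001
→ OR → 101010101111 = 2735
0b010011100110 = 010011100110
→ AND → 000010100110 = 166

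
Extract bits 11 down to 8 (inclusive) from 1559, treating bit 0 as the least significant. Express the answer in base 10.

6

v = 0011000010111
Shift right by 8: 00110
Mask low 4 bits: 0110 = 6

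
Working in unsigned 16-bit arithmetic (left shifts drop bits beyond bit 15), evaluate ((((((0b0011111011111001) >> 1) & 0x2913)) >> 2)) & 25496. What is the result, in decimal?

0b0011111011111001 = 0011111011111001
→ >> 1 → 0001111101111100 = 8060
0x2913 = 0010100100010011
→ & → 0000100100010000 = 2320
→ >> 2 → 0000001001000100 = 580
25496 = 0110001110011000
→ & → 0000001000000000 = 512

512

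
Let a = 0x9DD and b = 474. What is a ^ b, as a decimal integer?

0x9DD = 100111011101
474 = 000111011010
XOR → 100000000111 = 2055

2055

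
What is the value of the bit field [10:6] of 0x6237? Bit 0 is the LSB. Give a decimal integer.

v = 110001000110111
Shift right by 6: 110001000
Mask low 5 bits: 01000 = 8

8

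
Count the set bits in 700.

700 = 1010111100
Count the 1s: 1 + 1 + 1 + 1 + 1 + 1 = 6

6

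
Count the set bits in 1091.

4

1091 = 10001000011
Count the 1s: 1 + 1 + 1 + 1 = 4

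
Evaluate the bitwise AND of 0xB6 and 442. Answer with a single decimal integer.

0xB6 = 010110110
442 = 110111010
AND → 010110010 = 178

178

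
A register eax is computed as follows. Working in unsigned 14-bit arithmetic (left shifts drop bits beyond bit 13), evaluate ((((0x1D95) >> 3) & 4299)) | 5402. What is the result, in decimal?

5530

0x1D95 = 01110110010101
→ >> 3 → 00001110110010 = 946
4299 = 01000011001011
→ & → 00000010000010 = 130
5402 = 01010100011010
→ | → 01010110011010 = 5530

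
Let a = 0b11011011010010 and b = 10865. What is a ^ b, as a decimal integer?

a = 11011011010010
10865 = 10101001110001
XOR → 01110010100011 = 7331

7331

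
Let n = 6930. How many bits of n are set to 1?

6

6930 = 1101100010010
Count the 1s: 1 + 1 + 1 + 1 + 1 + 1 = 6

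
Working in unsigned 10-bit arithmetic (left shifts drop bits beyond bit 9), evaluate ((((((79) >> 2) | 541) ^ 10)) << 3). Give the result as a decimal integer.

79 = 0001001111
→ >> 2 → 0000010011 = 19
541 = 1000011101
→ | → 1000011111 = 543
10 = 0000001010
→ ^ → 1000010101 = 533
→ << 3 (mod 2^10) → 0010101000 = 168

168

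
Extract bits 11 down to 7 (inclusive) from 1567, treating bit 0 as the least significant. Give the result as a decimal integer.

12

v = 011000011111
Shift right by 7: 01100
Mask low 5 bits: 01100 = 12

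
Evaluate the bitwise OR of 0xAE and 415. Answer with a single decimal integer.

447

0xAE = 010101110
415 = 110011111
 OR → 110111111 = 447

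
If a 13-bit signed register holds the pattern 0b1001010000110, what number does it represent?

-3450

pattern = 1001010000110 (MSB is 1 ⇒ negative)
Invert: 0110101111001, add 1 → 0110101111010 = 3450, so the value is -3450.
(Equivalently: 4742 - 2^13 = 4742 - 8192 = -3450.)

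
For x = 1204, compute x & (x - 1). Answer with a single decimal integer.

1200

x = 10010110100 = 1204
x - 1 = 10010110011
AND   = 10010110000 = 1200
(x & (x - 1) clears the lowest set bit of x.)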